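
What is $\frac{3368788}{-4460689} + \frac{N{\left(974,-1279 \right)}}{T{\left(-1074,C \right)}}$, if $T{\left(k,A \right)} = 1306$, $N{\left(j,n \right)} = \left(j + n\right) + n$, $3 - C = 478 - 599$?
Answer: $- \frac{5732684252}{2912829917} \approx -1.9681$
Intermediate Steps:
$C = 124$ ($C = 3 - \left(478 - 599\right) = 3 - -121 = 3 + 121 = 124$)
$N{\left(j,n \right)} = j + 2 n$
$\frac{3368788}{-4460689} + \frac{N{\left(974,-1279 \right)}}{T{\left(-1074,C \right)}} = \frac{3368788}{-4460689} + \frac{974 + 2 \left(-1279\right)}{1306} = 3368788 \left(- \frac{1}{4460689}\right) + \left(974 - 2558\right) \frac{1}{1306} = - \frac{3368788}{4460689} - \frac{792}{653} = - \frac{5732684252}{2912829917}$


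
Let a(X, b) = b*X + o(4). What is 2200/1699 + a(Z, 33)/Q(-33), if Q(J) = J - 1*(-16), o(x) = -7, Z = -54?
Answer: 3076911/28883 ≈ 106.53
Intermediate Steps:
Q(J) = 16 + J (Q(J) = J + 16 = 16 + J)
a(X, b) = -7 + X*b (a(X, b) = b*X - 7 = X*b - 7 = -7 + X*b)
2200/1699 + a(Z, 33)/Q(-33) = 2200/1699 + (-7 - 54*33)/(16 - 33) = 2200*(1/1699) + (-7 - 1782)/(-17) = 2200/1699 - 1789*(-1/17) = 2200/1699 + 1789/17 = 3076911/28883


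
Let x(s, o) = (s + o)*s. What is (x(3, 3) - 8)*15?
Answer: 150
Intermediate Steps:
x(s, o) = s*(o + s) (x(s, o) = (o + s)*s = s*(o + s))
(x(3, 3) - 8)*15 = (3*(3 + 3) - 8)*15 = (3*6 - 8)*15 = (18 - 8)*15 = 10*15 = 150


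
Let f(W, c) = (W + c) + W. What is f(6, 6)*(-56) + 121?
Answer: -887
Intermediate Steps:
f(W, c) = c + 2*W
f(6, 6)*(-56) + 121 = (6 + 2*6)*(-56) + 121 = (6 + 12)*(-56) + 121 = 18*(-56) + 121 = -1008 + 121 = -887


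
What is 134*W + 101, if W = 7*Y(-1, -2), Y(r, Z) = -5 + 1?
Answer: -3651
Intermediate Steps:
Y(r, Z) = -4
W = -28 (W = 7*(-4) = -28)
134*W + 101 = 134*(-28) + 101 = -3752 + 101 = -3651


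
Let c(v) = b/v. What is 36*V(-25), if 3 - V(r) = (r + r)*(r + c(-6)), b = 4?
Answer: -46092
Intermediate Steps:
c(v) = 4/v
V(r) = 3 - 2*r*(-2/3 + r) (V(r) = 3 - (r + r)*(r + 4/(-6)) = 3 - 2*r*(r + 4*(-1/6)) = 3 - 2*r*(r - 2/3) = 3 - 2*r*(-2/3 + r))
36*V(-25) = 36*(3 - 2*(-25)**2 + (4/3)*(-25)) = 36*(3 - 2*625 - 100/3) = 36*(3 - 1250 - 100/3) = 36*(-3841/3) = -46092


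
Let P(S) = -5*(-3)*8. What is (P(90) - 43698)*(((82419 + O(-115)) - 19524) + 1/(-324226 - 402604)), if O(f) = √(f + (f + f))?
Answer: -996061754406861/363415 - 43578*I*√345 ≈ -2.7408e+9 - 8.0943e+5*I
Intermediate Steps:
O(f) = √3*√f (O(f) = √(f + 2*f) = √(3*f) = √3*√f)
P(S) = 120 (P(S) = 15*8 = 120)
(P(90) - 43698)*(((82419 + O(-115)) - 19524) + 1/(-324226 - 402604)) = (120 - 43698)*(((82419 + √3*√(-115)) - 19524) + 1/(-324226 - 402604)) = -43578*(((82419 + √3*(I*√115)) - 19524) + 1/(-726830)) = -43578*(((82419 + I*√345) - 19524) - 1/726830) = -43578*((62895 + I*√345) - 1/726830) = -43578*(45713972849/726830 + I*√345) = -996061754406861/363415 - 43578*I*√345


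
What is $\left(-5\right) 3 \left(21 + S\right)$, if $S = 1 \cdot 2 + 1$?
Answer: $-360$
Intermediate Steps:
$S = 3$ ($S = 2 + 1 = 3$)
$\left(-5\right) 3 \left(21 + S\right) = \left(-5\right) 3 \left(21 + 3\right) = \left(-15\right) 24 = -360$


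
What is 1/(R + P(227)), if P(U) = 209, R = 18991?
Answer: 1/19200 ≈ 5.2083e-5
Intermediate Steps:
1/(R + P(227)) = 1/(18991 + 209) = 1/19200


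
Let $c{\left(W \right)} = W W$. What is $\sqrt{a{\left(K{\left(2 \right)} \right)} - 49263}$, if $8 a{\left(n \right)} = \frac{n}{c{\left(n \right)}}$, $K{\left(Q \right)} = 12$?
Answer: $\frac{i \sqrt{28375482}}{24} \approx 221.95 i$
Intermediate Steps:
$c{\left(W \right)} = W^{2}$
$a{\left(n \right)} = \frac{1}{8 n}$ ($a{\left(n \right)} = \frac{n \frac{1}{n^{2}}}{8} = \frac{1}{8 n}$)
$\sqrt{a{\left(K{\left(2 \right)} \right)} - 49263} = \sqrt{\frac{1}{8 \cdot 12} - 49263} = \sqrt{\frac{1}{8} \cdot \frac{1}{12} - 49263} = \sqrt{\frac{1}{96} - 49263} = \sqrt{- \frac{4729247}{96}} = \frac{i \sqrt{28375482}}{24}$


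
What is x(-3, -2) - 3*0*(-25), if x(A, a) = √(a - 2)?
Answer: 2*I ≈ 2.0*I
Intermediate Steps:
x(A, a) = √(-2 + a)
x(-3, -2) - 3*0*(-25) = √(-2 - 2) - 3*0*(-25) = √(-4) + 0*(-25) = 2*I + 0 = 2*I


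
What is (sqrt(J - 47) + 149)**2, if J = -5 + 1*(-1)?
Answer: (149 + I*sqrt(53))**2 ≈ 22148.0 + 2169.5*I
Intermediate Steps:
J = -6 (J = -5 - 1 = -6)
(sqrt(J - 47) + 149)**2 = (sqrt(-6 - 47) + 149)**2 = (sqrt(-53) + 149)**2 = (I*sqrt(53) + 149)**2 = (149 + I*sqrt(53))**2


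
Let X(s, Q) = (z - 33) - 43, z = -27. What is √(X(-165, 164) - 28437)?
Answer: 2*I*√7135 ≈ 168.94*I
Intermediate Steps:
X(s, Q) = -103 (X(s, Q) = (-27 - 33) - 43 = -60 - 43 = -103)
√(X(-165, 164) - 28437) = √(-103 - 28437) = √(-28540) = 2*I*√7135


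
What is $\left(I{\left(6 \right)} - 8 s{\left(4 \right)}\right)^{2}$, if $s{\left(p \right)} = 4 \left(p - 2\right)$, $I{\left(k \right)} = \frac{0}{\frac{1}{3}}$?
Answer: $4096$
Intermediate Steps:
$I{\left(k \right)} = 0$ ($I{\left(k \right)} = 0 \frac{1}{\frac{1}{3}} = 0 \cdot 3 = 0$)
$s{\left(p \right)} = -8 + 4 p$ ($s{\left(p \right)} = 4 \left(-2 + p\right) = -8 + 4 p$)
$\left(I{\left(6 \right)} - 8 s{\left(4 \right)}\right)^{2} = \left(0 - 8 \left(-8 + 4 \cdot 4\right)\right)^{2} = \left(0 - 8 \left(-8 + 16\right)\right)^{2} = \left(0 - 64\right)^{2} = \left(-64\right)^{2} = 4096$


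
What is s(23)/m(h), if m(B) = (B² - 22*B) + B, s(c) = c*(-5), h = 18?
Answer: 115/54 ≈ 2.1296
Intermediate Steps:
s(c) = -5*c
m(B) = B² - 21*B
s(23)/m(h) = (-5*23)/((18*(-21 + 18))) = -115/(18*(-3)) = -115/(-54) = -115*(-1/54) = 115/54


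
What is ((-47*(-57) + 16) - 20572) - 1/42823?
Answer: -765546772/42823 ≈ -17877.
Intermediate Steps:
((-47*(-57) + 16) - 20572) - 1/42823 = ((2679 + 16) - 20572) - 1*1/42823 = (2695 - 20572) - 1/42823 = -17877 - 1/42823 = -765546772/42823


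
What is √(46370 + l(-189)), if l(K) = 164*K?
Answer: √15374 ≈ 123.99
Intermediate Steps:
√(46370 + l(-189)) = √(46370 + 164*(-189)) = √(46370 - 30996) = √15374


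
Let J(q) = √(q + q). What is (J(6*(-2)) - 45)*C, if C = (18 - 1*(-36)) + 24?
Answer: -3510 + 156*I*√6 ≈ -3510.0 + 382.12*I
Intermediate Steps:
C = 78 (C = (18 + 36) + 24 = 54 + 24 = 78)
J(q) = √2*√q (J(q) = √(2*q) = √2*√q)
(J(6*(-2)) - 45)*C = (√2*√(6*(-2)) - 45)*78 = (√2*√(-12) - 45)*78 = (√2*(2*I*√3) - 45)*78 = (2*I*√6 - 45)*78 = (-45 + 2*I*√6)*78 = -3510 + 156*I*√6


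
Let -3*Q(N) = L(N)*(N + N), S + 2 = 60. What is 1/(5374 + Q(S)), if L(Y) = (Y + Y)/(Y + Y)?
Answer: 3/16006 ≈ 0.00018743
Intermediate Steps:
S = 58 (S = -2 + 60 = 58)
L(Y) = 1 (L(Y) = (2*Y)/((2*Y)) = (2*Y)*(1/(2*Y)) = 1)
Q(N) = -2*N/3 (Q(N) = -(N + N)/3 = -2*N/3)
1/(5374 + Q(S)) = 1/(5374 - 2/3*58) = 1/(5374 - 116/3) = 1/(16006/3) = 3/16006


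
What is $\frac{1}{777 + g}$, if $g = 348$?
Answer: $\frac{1}{1125} \approx 0.00088889$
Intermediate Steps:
$\frac{1}{777 + g} = \frac{1}{777 + 348} = \frac{1}{1125}$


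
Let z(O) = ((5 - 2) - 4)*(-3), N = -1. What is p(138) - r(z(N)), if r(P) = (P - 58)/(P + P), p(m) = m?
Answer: 883/6 ≈ 147.17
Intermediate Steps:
z(O) = 3 (z(O) = (3 - 4)*(-3) = -1*(-3) = 3)
r(P) = (-58 + P)/(2*P) (r(P) = (-58 + P)/((2*P)) = (-58 + P)*(1/(2*P)) = (-58 + P)/(2*P))
p(138) - r(z(N)) = 138 - (-58 + 3)/(2*3) = 138 - (-55)/(2*3) = 138 - 1*(-55/6) = 138 + 55/6 = 883/6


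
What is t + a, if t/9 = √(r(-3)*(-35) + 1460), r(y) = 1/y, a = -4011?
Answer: -4011 + 3*√13245 ≈ -3665.7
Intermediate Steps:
t = 3*√13245 (t = 9*√(-35/(-3) + 1460) = 9*√(-⅓*(-35) + 1460) = 9*√(35/3 + 1460) = 9*√(4415/3) = 9*(√13245/3) = 3*√13245 ≈ 345.26)
t + a = 3*√13245 - 4011 = -4011 + 3*√13245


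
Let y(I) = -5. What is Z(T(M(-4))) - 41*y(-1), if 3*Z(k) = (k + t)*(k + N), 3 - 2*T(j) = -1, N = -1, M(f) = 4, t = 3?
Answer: 620/3 ≈ 206.67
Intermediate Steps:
T(j) = 2 (T(j) = 3/2 - ½*(-1) = 3/2 + ½ = 2)
Z(k) = (-1 + k)*(3 + k)/3 (Z(k) = ((k + 3)*(k - 1))/3 = ((3 + k)*(-1 + k))/3 = ((-1 + k)*(3 + k))/3 = (-1 + k)*(3 + k)/3)
Z(T(M(-4))) - 41*y(-1) = (-1 + (⅓)*2² + (⅔)*2) - 41*(-5) = (-1 + (⅓)*4 + 4/3) + 205 = (-1 + 4/3 + 4/3) + 205 = 5/3 + 205 = 620/3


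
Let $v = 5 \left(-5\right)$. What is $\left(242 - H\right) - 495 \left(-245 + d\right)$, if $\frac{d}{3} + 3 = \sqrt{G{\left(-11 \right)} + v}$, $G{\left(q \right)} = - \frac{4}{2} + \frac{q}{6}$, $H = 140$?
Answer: $125832 - \frac{495 i \sqrt{1038}}{2} \approx 1.2583 \cdot 10^{5} - 7974.0 i$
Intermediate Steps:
$G{\left(q \right)} = -2 + \frac{q}{6}$ ($G{\left(q \right)} = \left(-4\right) \frac{1}{2} + q \frac{1}{6} = -2 + \frac{q}{6}$)
$v = -25$
$d = -9 + \frac{i \sqrt{1038}}{2}$ ($d = -9 + 3 \sqrt{\left(-2 + \frac{1}{6} \left(-11\right)\right) - 25} = -9 + 3 \sqrt{\left(-2 - \frac{11}{6}\right) - 25} = -9 + 3 \sqrt{- \frac{23}{6} - 25} = -9 + 3 \sqrt{- \frac{173}{6}} = -9 + 3 \frac{i \sqrt{1038}}{6} = -9 + \frac{i \sqrt{1038}}{2} \approx -9.0 + 16.109 i$)
$\left(242 - H\right) - 495 \left(-245 + d\right) = \left(242 - 140\right) - 495 \left(-245 - \left(9 - \frac{i \sqrt{1038}}{2}\right)\right) = \left(242 - 140\right) - 495 \left(-254 + \frac{i \sqrt{1038}}{2}\right) = 102 + \left(125730 - \frac{495 i \sqrt{1038}}{2}\right) = 125832 - \frac{495 i \sqrt{1038}}{2}$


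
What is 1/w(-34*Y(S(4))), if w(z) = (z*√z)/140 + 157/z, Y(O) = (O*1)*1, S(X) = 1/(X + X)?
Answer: -13391974400/494716709457 + 5502560*I*√17/494716709457 ≈ -0.02707 + 4.586e-5*I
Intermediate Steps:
S(X) = 1/(2*X)
Y(O) = O (Y(O) = O*1 = O)
w(z) = 157/z + z^(3/2)/140 (w(z) = z^(3/2)*(1/140) + 157/z = z^(3/2)/140 + 157/z = 157/z + z^(3/2)/140)
1/w(-34*Y(S(4))) = 1/((21980 + (-17/4)^(5/2))/(140*((-17/4)))) = 1/((21980 + (-34*⅛)^(5/2))/(140*((-34*⅛)))) = 1/((21980 + (-17/4)^(5/2))/(140*(-17/4))) = 1/((1/140)*(-4/17)*(21980 + 289*I*√17/32)) = 1/(-628/17 - 17*I*√17/1120)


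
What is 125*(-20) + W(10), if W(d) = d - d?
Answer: -2500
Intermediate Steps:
W(d) = 0
125*(-20) + W(10) = 125*(-20) + 0 = -2500 + 0 = -2500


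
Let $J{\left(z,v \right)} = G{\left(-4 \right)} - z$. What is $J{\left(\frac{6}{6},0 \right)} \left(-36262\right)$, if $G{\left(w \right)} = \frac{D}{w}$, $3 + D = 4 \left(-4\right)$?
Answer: $- \frac{271965}{2} \approx -1.3598 \cdot 10^{5}$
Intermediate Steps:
$D = -19$ ($D = -3 + 4 \left(-4\right) = -3 - 16 = -19$)
$G{\left(w \right)} = - \frac{19}{w}$
$J{\left(z,v \right)} = \frac{19}{4} - z$ ($J{\left(z,v \right)} = - \frac{19}{-4} - z = \left(-19\right) \left(- \frac{1}{4}\right) - z = \frac{19}{4} - z$)
$J{\left(\frac{6}{6},0 \right)} \left(-36262\right) = \left(\frac{19}{4} - \frac{6}{6}\right) \left(-36262\right) = \left(\frac{19}{4} - 6 \cdot \frac{1}{6}\right) \left(-36262\right) = \left(\frac{19}{4} - 1\right) \left(-36262\right) = \frac{15}{4} \left(-36262\right) = - \frac{271965}{2}$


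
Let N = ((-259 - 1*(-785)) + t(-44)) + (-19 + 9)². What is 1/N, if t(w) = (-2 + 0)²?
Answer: 1/630 ≈ 0.0015873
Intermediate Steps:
t(w) = 4 (t(w) = (-2)² = 4)
N = 630 (N = ((-259 - 1*(-785)) + 4) + (-19 + 9)² = ((-259 + 785) + 4) + (-10)² = (526 + 4) + 100 = 530 + 100 = 630)
1/N = 1/630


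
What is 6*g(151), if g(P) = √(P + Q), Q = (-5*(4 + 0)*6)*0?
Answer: 6*√151 ≈ 73.729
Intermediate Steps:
Q = 0 (Q = (-5*4*6)*0 = -20*6*0 = -120*0 = 0)
g(P) = √P (g(P) = √(P + 0) = √P)
6*g(151) = 6*√151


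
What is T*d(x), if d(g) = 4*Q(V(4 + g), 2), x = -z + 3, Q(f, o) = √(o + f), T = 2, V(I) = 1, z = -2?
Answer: 8*√3 ≈ 13.856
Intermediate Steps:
Q(f, o) = √(f + o)
x = 5 (x = -1*(-2) + 3 = 2 + 3 = 5)
d(g) = 4*√3 (d(g) = 4*√(1 + 2) = 4*√3)
T*d(x) = 2*(4*√3) = 8*√3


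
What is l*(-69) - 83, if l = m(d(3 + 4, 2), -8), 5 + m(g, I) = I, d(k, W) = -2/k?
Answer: 814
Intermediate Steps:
m(g, I) = -5 + I
l = -13 (l = -5 - 8 = -13)
l*(-69) - 83 = -13*(-69) - 83 = 897 - 83 = 814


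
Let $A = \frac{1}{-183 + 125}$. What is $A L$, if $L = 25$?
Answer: $- \frac{25}{58} \approx -0.43103$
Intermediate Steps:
$A = - \frac{1}{58}$ ($A = \frac{1}{-58} = - \frac{1}{58} \approx -0.017241$)
$A L = \left(- \frac{1}{58}\right) 25 = - \frac{25}{58}$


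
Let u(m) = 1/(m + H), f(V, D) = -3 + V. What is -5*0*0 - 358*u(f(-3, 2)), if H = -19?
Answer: 358/25 ≈ 14.320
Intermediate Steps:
u(m) = 1/(-19 + m) (u(m) = 1/(m - 19) = 1/(-19 + m))
-5*0*0 - 358*u(f(-3, 2)) = -5*0*0 - 358/(-19 + (-3 - 3)) = 0*0 - 358/(-19 - 6) = 0 - 358/(-25) = 0 - 358*(-1/25) = 0 + 358/25 = 358/25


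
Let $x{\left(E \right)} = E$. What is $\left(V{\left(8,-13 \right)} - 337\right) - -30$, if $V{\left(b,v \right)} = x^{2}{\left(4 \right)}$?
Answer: $-291$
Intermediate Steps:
$V{\left(b,v \right)} = 16$ ($V{\left(b,v \right)} = 4^{2} = 16$)
$\left(V{\left(8,-13 \right)} - 337\right) - -30 = \left(16 - 337\right) - -30 = -321 + 30 = -291$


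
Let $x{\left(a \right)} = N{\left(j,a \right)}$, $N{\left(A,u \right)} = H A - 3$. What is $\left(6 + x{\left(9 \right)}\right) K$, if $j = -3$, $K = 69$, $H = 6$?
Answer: $-1035$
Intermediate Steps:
$N{\left(A,u \right)} = -3 + 6 A$ ($N{\left(A,u \right)} = 6 A - 3 = -3 + 6 A$)
$x{\left(a \right)} = -21$ ($x{\left(a \right)} = -3 + 6 \left(-3\right) = -3 - 18 = -21$)
$\left(6 + x{\left(9 \right)}\right) K = \left(6 - 21\right) 69 = \left(-15\right) 69 = -1035$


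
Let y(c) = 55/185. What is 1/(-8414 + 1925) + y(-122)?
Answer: 71342/240093 ≈ 0.29714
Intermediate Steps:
y(c) = 11/37 (y(c) = 55*(1/185) = 11/37)
1/(-8414 + 1925) + y(-122) = 1/(-8414 + 1925) + 11/37 = 1/(-6489) + 11/37 = -1/6489 + 11/37 = 71342/240093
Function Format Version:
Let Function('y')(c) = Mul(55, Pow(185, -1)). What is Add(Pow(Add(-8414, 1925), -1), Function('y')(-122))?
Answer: Rational(71342, 240093) ≈ 0.29714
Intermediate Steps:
Function('y')(c) = Rational(11, 37) (Function('y')(c) = Mul(55, Rational(1, 185)) = Rational(11, 37))
Add(Pow(Add(-8414, 1925), -1), Function('y')(-122)) = Add(Pow(Add(-8414, 1925), -1), Rational(11, 37)) = Add(Pow(-6489, -1), Rational(11, 37)) = Add(Rational(-1, 6489), Rational(11, 37)) = Rational(71342, 240093)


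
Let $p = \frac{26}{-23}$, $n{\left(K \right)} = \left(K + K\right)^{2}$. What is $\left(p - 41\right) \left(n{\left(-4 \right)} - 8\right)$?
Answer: $- \frac{54264}{23} \approx -2359.3$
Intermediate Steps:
$n{\left(K \right)} = 4 K^{2}$ ($n{\left(K \right)} = \left(2 K\right)^{2} = 4 K^{2}$)
$p = - \frac{26}{23}$ ($p = 26 \left(- \frac{1}{23}\right) = - \frac{26}{23} \approx -1.1304$)
$\left(p - 41\right) \left(n{\left(-4 \right)} - 8\right) = \left(- \frac{26}{23} - 41\right) \left(4 \left(-4\right)^{2} - 8\right) = - \frac{969 \left(4 \cdot 16 - 8\right)}{23} = - \frac{969 \left(64 - 8\right)}{23} = \left(- \frac{969}{23}\right) 56 = - \frac{54264}{23}$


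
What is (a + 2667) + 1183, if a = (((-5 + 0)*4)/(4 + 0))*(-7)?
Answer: 3885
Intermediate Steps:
a = 35 (a = (-5*4/4)*(-7) = -20*1/4*(-7) = -5*(-7) = 35)
(a + 2667) + 1183 = (35 + 2667) + 1183 = 2702 + 1183 = 3885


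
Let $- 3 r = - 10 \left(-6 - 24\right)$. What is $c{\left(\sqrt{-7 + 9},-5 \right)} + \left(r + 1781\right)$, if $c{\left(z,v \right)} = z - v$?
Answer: $1686 + \sqrt{2} \approx 1687.4$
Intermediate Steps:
$r = -100$ ($r = - \frac{\left(-10\right) \left(-6 - 24\right)}{3} = - \frac{\left(-10\right) \left(-30\right)}{3} = \left(- \frac{1}{3}\right) 300 = -100$)
$c{\left(\sqrt{-7 + 9},-5 \right)} + \left(r + 1781\right) = \left(\sqrt{-7 + 9} - -5\right) + \left(-100 + 1781\right) = \left(\sqrt{2} + 5\right) + 1681 = \left(5 + \sqrt{2}\right) + 1681 = 1686 + \sqrt{2}$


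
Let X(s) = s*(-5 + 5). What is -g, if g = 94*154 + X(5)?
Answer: -14476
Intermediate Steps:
X(s) = 0 (X(s) = s*0 = 0)
g = 14476 (g = 94*154 + 0 = 14476 + 0 = 14476)
-g = -1*14476 = -14476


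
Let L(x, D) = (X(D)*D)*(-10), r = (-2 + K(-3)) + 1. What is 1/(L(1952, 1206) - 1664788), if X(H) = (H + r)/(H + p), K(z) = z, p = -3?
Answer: -401/672412028 ≈ -5.9636e-7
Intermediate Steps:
r = -4 (r = (-2 - 3) + 1 = -5 + 1 = -4)
X(H) = (-4 + H)/(-3 + H) (X(H) = (H - 4)/(H - 3) = (-4 + H)/(-3 + H))
L(x, D) = -10*D*(-4 + D)/(-3 + D) (L(x, D) = (((-4 + D)/(-3 + D))*D)*(-10) = (D*(-4 + D)/(-3 + D))*(-10) = -10*D*(-4 + D)/(-3 + D))
1/(L(1952, 1206) - 1664788) = 1/(10*1206*(4 - 1*1206)/(-3 + 1206) - 1664788) = 1/(10*1206*(4 - 1206)/1203 - 1664788) = 1/(10*1206*(1/1203)*(-1202) - 1664788) = 1/(-4832040/401 - 1664788) = 1/(-672412028/401) = -401/672412028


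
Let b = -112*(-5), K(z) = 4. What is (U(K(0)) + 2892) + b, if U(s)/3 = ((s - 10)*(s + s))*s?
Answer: 2876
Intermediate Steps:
b = 560
U(s) = 6*s²*(-10 + s) (U(s) = 3*(((s - 10)*(s + s))*s) = 3*(((-10 + s)*(2*s))*s) = 3*((2*s*(-10 + s))*s) = 3*(2*s²*(-10 + s)) = 6*s²*(-10 + s))
(U(K(0)) + 2892) + b = (6*4²*(-10 + 4) + 2892) + 560 = (6*16*(-6) + 2892) + 560 = (-576 + 2892) + 560 = 2316 + 560 = 2876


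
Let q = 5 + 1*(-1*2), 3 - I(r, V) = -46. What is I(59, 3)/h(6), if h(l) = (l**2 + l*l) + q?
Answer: 49/75 ≈ 0.65333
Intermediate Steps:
I(r, V) = 49 (I(r, V) = 3 - 1*(-46) = 3 + 46 = 49)
q = 3 (q = 5 + 1*(-2) = 5 - 2 = 3)
h(l) = 3 + 2*l**2 (h(l) = (l**2 + l*l) + 3 = (l**2 + l**2) + 3 = 2*l**2 + 3 = 3 + 2*l**2)
I(59, 3)/h(6) = 49/(3 + 2*6**2) = 49/(3 + 2*36) = 49/(3 + 72) = 49/75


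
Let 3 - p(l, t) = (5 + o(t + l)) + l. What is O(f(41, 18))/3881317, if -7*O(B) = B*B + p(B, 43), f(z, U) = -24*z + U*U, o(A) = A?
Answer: -436875/27169219 ≈ -0.016080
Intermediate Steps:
p(l, t) = -2 - t - 2*l (p(l, t) = 3 - ((5 + (t + l)) + l) = 3 - ((5 + (l + t)) + l) = 3 - ((5 + l + t) + l) = 3 - (5 + t + 2*l) = 3 + (-5 - t - 2*l) = -2 - t - 2*l)
f(z, U) = U**2 - 24*z (f(z, U) = -24*z + U**2 = U**2 - 24*z)
O(B) = 45/7 - B**2/7 + 2*B/7 (O(B) = -(B*B + (-2 - 1*43 - 2*B))/7 = -(B**2 + (-2 - 43 - 2*B))/7 = -(B**2 + (-45 - 2*B))/7 = -(-45 + B**2 - 2*B)/7 = 45/7 - B**2/7 + 2*B/7)
O(f(41, 18))/3881317 = (45/7 - (18**2 - 24*41)**2/7 + 2*(18**2 - 24*41)/7)/3881317 = (45/7 - (324 - 984)**2/7 + 2*(324 - 984)/7)*(1/3881317) = (45/7 - 1/7*(-660)**2 + (2/7)*(-660))*(1/3881317) = (45/7 - 1/7*435600 - 1320/7)*(1/3881317) = (45/7 - 435600/7 - 1320/7)*(1/3881317) = -436875/7*1/3881317 = -436875/27169219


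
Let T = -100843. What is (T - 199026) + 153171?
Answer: -146698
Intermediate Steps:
(T - 199026) + 153171 = (-100843 - 199026) + 153171 = -299869 + 153171 = -146698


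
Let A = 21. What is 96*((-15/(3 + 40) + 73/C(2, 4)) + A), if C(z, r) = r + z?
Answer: 135472/43 ≈ 3150.5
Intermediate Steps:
96*((-15/(3 + 40) + 73/C(2, 4)) + A) = 96*((-15/(3 + 40) + 73/(4 + 2)) + 21) = 96*((-15/43 + 73/6) + 21) = 96*(3049/258 + 21) = 96*(8467/258) = 135472/43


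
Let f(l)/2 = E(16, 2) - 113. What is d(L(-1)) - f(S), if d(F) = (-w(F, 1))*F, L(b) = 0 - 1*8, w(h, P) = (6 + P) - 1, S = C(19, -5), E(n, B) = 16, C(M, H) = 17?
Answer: 242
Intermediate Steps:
S = 17
w(h, P) = 5 + P
L(b) = -8 (L(b) = 0 - 8 = -8)
f(l) = -194 (f(l) = 2*(16 - 113) = 2*(-97) = -194)
d(F) = -6*F (d(F) = (-(5 + 1))*F = (-1*6)*F = -6*F)
d(L(-1)) - f(S) = -6*(-8) - 1*(-194) = 48 + 194 = 242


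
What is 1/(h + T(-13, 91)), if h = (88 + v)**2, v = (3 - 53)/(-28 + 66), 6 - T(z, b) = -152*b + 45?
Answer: 361/7691882 ≈ 4.6933e-5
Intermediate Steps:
T(z, b) = -39 + 152*b (T(z, b) = 6 - (-152*b + 45) = 6 - (45 - 152*b) = 6 + (-45 + 152*b) = -39 + 152*b)
v = -25/19 (v = -50/38 = -50*1/38 = -25/19 ≈ -1.3158)
h = 2712609/361 (h = (88 - 25/19)**2 = (1647/19)**2 = 2712609/361 ≈ 7514.2)
1/(h + T(-13, 91)) = 1/(2712609/361 + (-39 + 152*91)) = 1/(2712609/361 + (-39 + 13832)) = 1/(2712609/361 + 13793) = 1/(7691882/361) = 361/7691882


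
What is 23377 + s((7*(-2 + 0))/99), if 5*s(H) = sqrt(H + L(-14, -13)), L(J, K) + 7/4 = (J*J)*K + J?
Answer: 23377 + I*sqrt(11168311)/330 ≈ 23377.0 + 10.127*I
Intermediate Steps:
L(J, K) = -7/4 + J + K*J**2 (L(J, K) = -7/4 + ((J*J)*K + J) = -7/4 + (J**2*K + J) = -7/4 + (K*J**2 + J) = -7/4 + (J + K*J**2) = -7/4 + J + K*J**2)
s(H) = sqrt(-10255/4 + H)/5 (s(H) = sqrt(H + (-7/4 - 14 - 13*(-14)**2))/5 = sqrt(H + (-7/4 - 14 - 13*196))/5 = sqrt(H + (-7/4 - 14 - 2548))/5 = sqrt(H - 10255/4)/5 = sqrt(-10255/4 + H)/5)
23377 + s((7*(-2 + 0))/99) = 23377 + sqrt(-10255 + 4*((7*(-2 + 0))/99))/10 = 23377 + sqrt(-10255 + 4*((7*(-2))*(1/99)))/10 = 23377 + sqrt(-10255 + 4*(-14*1/99))/10 = 23377 + sqrt(-10255 + 4*(-14/99))/10 = 23377 + sqrt(-10255 - 56/99)/10 = 23377 + sqrt(-1015301/99)/10 = 23377 + (I*sqrt(11168311)/33)/10 = 23377 + I*sqrt(11168311)/330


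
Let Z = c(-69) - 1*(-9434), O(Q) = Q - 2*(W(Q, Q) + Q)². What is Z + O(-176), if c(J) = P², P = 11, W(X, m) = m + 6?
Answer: -230053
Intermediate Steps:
W(X, m) = 6 + m
O(Q) = Q - 2*(6 + 2*Q)² (O(Q) = Q - 2*((6 + Q) + Q)² = Q - 2*(6 + 2*Q)²)
c(J) = 121 (c(J) = 11² = 121)
Z = 9555 (Z = 121 - 1*(-9434) = 121 + 9434 = 9555)
Z + O(-176) = 9555 + (-176 - 8*(3 - 176)²) = 9555 + (-176 - 8*(-173)²) = 9555 + (-176 - 8*29929) = 9555 + (-176 - 239432) = 9555 - 239608 = -230053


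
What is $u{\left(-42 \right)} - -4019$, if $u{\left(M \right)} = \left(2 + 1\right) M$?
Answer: $3893$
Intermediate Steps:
$u{\left(M \right)} = 3 M$
$u{\left(-42 \right)} - -4019 = 3 \left(-42\right) - -4019 = -126 + 4019 = 3893$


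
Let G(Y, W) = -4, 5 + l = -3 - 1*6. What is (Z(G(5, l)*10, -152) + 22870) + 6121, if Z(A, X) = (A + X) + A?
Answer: 28759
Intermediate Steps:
l = -14 (l = -5 + (-3 - 1*6) = -5 + (-3 - 6) = -5 - 9 = -14)
Z(A, X) = X + 2*A
(Z(G(5, l)*10, -152) + 22870) + 6121 = ((-152 + 2*(-4*10)) + 22870) + 6121 = ((-152 + 2*(-40)) + 22870) + 6121 = ((-152 - 80) + 22870) + 6121 = (-232 + 22870) + 6121 = 22638 + 6121 = 28759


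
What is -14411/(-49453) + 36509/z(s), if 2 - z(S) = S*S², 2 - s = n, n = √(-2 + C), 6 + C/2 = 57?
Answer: 1812886831/25418842 ≈ 71.321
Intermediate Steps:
C = 102 (C = -12 + 2*57 = -12 + 114 = 102)
n = 10 (n = √(-2 + 102) = √100 = 10)
s = -8 (s = 2 - 1*10 = 2 - 10 = -8)
z(S) = 2 - S³ (z(S) = 2 - S*S² = 2 - S³)
-14411/(-49453) + 36509/z(s) = -14411/(-49453) + 36509/(2 - 1*(-8)³) = -14411*(-1/49453) + 36509/(2 - 1*(-512)) = 14411/49453 + 36509/(2 + 512) = 14411/49453 + 36509/514 = 1812886831/25418842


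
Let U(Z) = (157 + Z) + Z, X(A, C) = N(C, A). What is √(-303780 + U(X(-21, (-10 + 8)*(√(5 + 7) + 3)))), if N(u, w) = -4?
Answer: I*√303631 ≈ 551.03*I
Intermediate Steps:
X(A, C) = -4
U(Z) = 157 + 2*Z
√(-303780 + U(X(-21, (-10 + 8)*(√(5 + 7) + 3)))) = √(-303780 + (157 + 2*(-4))) = √(-303780 + (157 - 8)) = √(-303780 + 149) = √(-303631) = I*√303631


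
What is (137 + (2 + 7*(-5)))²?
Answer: 10816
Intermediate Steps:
(137 + (2 + 7*(-5)))² = (137 + (2 - 35))² = (137 - 33)² = 104² = 10816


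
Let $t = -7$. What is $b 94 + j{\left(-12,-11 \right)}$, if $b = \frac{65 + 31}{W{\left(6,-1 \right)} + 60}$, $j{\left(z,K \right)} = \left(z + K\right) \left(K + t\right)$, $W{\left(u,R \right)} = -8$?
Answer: $\frac{7638}{13} \approx 587.54$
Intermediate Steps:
$j{\left(z,K \right)} = \left(-7 + K\right) \left(K + z\right)$ ($j{\left(z,K \right)} = \left(z + K\right) \left(K - 7\right) = \left(K + z\right) \left(-7 + K\right) = \left(-7 + K\right) \left(K + z\right)$)
$b = \frac{24}{13}$ ($b = \frac{65 + 31}{-8 + 60} = \frac{96}{52} = 96 \cdot \frac{1}{52} = \frac{24}{13} \approx 1.8462$)
$b 94 + j{\left(-12,-11 \right)} = \frac{24}{13} \cdot 94 - \left(-293 - 121\right) = \frac{2256}{13} + \left(121 + 77 + 84 + 132\right) = \frac{2256}{13} + 414 = \frac{7638}{13}$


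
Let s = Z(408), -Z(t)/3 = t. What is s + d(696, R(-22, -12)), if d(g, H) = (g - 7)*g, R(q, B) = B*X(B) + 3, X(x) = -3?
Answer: 478320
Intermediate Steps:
Z(t) = -3*t
s = -1224 (s = -3*408 = -1224)
R(q, B) = 3 - 3*B (R(q, B) = B*(-3) + 3 = -3*B + 3 = 3 - 3*B)
d(g, H) = g*(-7 + g) (d(g, H) = (-7 + g)*g = g*(-7 + g))
s + d(696, R(-22, -12)) = -1224 + 696*(-7 + 696) = -1224 + 696*689 = -1224 + 479544 = 478320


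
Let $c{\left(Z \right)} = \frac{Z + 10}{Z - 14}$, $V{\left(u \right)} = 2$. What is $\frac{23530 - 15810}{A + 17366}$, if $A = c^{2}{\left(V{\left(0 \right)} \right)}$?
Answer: $\frac{7720}{17367} \approx 0.44452$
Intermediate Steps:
$c{\left(Z \right)} = \frac{10 + Z}{-14 + Z}$
$A = 1$ ($A = \left(\frac{10 + 2}{-14 + 2}\right)^{2} = \left(\frac{1}{-12} \cdot 12\right)^{2} = \left(\left(- \frac{1}{12}\right) 12\right)^{2} = \left(-1\right)^{2} = 1$)
$\frac{23530 - 15810}{A + 17366} = \frac{23530 - 15810}{1 + 17366} = \frac{7720}{17367}$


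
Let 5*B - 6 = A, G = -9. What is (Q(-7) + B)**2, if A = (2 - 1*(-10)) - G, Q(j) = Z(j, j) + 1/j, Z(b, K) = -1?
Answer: 22201/1225 ≈ 18.123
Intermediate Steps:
Q(j) = -1 + 1/j
A = 21 (A = (2 - 1*(-10)) - 1*(-9) = (2 + 10) + 9 = 12 + 9 = 21)
B = 27/5 (B = 6/5 + (1/5)*21 = 6/5 + 21/5 = 27/5 ≈ 5.4000)
(Q(-7) + B)**2 = ((1 - 1*(-7))/(-7) + 27/5)**2 = (-(1 + 7)/7 + 27/5)**2 = (-1/7*8 + 27/5)**2 = (-8/7 + 27/5)**2 = (149/35)**2 = 22201/1225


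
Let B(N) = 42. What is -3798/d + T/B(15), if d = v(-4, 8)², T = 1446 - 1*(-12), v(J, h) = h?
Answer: -5517/224 ≈ -24.629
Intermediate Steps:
T = 1458 (T = 1446 + 12 = 1458)
d = 64 (d = 8² = 64)
-3798/d + T/B(15) = -3798/64 + 1458/42 = -3798*1/64 + 1458*(1/42) = -1899/32 + 243/7 = -5517/224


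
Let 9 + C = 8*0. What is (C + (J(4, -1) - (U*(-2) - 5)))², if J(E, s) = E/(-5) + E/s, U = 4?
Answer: 16/25 ≈ 0.64000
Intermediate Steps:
J(E, s) = -E/5 + E/s (J(E, s) = E*(-⅕) + E/s = -E/5 + E/s)
C = -9 (C = -9 + 8*0 = -9 + 0 = -9)
(C + (J(4, -1) - (U*(-2) - 5)))² = (-9 + ((-⅕*4 + 4/(-1)) - (4*(-2) - 5)))² = (-9 + ((-⅘ + 4*(-1)) - (-8 - 5)))² = (-9 + ((-⅘ - 4) - 1*(-13)))² = (-9 + (-24/5 + 13))² = (-9 + 41/5)² = (-⅘)² = 16/25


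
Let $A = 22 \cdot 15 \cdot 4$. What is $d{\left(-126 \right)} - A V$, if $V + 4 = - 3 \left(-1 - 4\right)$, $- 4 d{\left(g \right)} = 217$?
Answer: $- \frac{58297}{4} \approx -14574.0$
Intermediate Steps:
$d{\left(g \right)} = - \frac{217}{4}$ ($d{\left(g \right)} = \left(- \frac{1}{4}\right) 217 = - \frac{217}{4}$)
$V = 11$ ($V = -4 - 3 \left(-1 - 4\right) = -4 - -15 = -4 + 15 = 11$)
$A = 1320$ ($A = 330 \cdot 4 = 1320$)
$d{\left(-126 \right)} - A V = - \frac{217}{4} - 1320 \cdot 11 = - \frac{217}{4} - 14520 = - \frac{58297}{4}$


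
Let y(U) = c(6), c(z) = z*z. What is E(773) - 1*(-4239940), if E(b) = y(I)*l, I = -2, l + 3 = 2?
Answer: 4239904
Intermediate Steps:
l = -1 (l = -3 + 2 = -1)
c(z) = z²
y(U) = 36 (y(U) = 6² = 36)
E(b) = -36 (E(b) = 36*(-1) = -36)
E(773) - 1*(-4239940) = -36 - 1*(-4239940) = -36 + 4239940 = 4239904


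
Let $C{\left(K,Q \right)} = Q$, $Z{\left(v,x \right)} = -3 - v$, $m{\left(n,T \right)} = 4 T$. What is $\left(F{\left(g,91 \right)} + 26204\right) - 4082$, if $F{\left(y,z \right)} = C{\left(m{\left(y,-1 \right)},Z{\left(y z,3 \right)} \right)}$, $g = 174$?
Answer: $6285$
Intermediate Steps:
$F{\left(y,z \right)} = -3 - y z$
$\left(F{\left(g,91 \right)} + 26204\right) - 4082 = \left(\left(-3 - 174 \cdot 91\right) + 26204\right) - 4082 = \left(\left(-3 - 15834\right) + 26204\right) - 4082 = \left(-15837 + 26204\right) - 4082 = 10367 - 4082 = 6285$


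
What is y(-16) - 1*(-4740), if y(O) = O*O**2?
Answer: 644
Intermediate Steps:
y(O) = O**3
y(-16) - 1*(-4740) = (-16)**3 - 1*(-4740) = -4096 + 4740 = 644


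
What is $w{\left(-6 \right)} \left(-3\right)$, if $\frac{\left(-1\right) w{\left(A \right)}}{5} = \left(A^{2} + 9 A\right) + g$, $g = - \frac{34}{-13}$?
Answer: $- \frac{3000}{13} \approx -230.77$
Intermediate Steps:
$g = \frac{34}{13}$ ($g = \left(-34\right) \left(- \frac{1}{13}\right) = \frac{34}{13} \approx 2.6154$)
$w{\left(A \right)} = - \frac{170}{13} - 45 A - 5 A^{2}$ ($w{\left(A \right)} = - 5 \left(\left(A^{2} + 9 A\right) + \frac{34}{13}\right) = - 5 \left(\frac{34}{13} + A^{2} + 9 A\right) = - \frac{170}{13} - 45 A - 5 A^{2}$)
$w{\left(-6 \right)} \left(-3\right) = \left(- \frac{170}{13} - -270 - 5 \left(-6\right)^{2}\right) \left(-3\right) = \left(- \frac{170}{13} + 270 - 180\right) \left(-3\right) = \frac{1000}{13} \left(-3\right) = - \frac{3000}{13}$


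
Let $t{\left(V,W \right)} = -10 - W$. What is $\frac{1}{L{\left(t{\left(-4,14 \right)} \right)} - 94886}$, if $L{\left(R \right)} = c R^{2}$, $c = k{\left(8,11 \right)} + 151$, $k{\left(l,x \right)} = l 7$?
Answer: $\frac{1}{24346} \approx 4.1075 \cdot 10^{-5}$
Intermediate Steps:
$k{\left(l,x \right)} = 7 l$
$c = 207$ ($c = 7 \cdot 8 + 151 = 56 + 151 = 207$)
$L{\left(R \right)} = 207 R^{2}$
$\frac{1}{L{\left(t{\left(-4,14 \right)} \right)} - 94886} = \frac{1}{207 \left(-10 - 14\right)^{2} - 94886} = \frac{1}{207 \left(-24\right)^{2} - 94886} = \frac{1}{207 \cdot 576 - 94886} = \frac{1}{119232 - 94886} = \frac{1}{24346}$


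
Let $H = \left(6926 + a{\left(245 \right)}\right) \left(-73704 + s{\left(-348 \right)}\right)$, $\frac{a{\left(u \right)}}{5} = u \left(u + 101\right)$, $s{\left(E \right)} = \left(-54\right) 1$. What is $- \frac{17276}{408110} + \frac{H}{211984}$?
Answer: $- \frac{405217331390077}{2703524695} \approx -1.4988 \cdot 10^{5}$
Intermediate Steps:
$s{\left(E \right)} = -54$
$a{\left(u \right)} = 5 u \left(101 + u\right)$ ($a{\left(u \right)} = 5 u \left(u + 101\right) = 5 u \left(101 + u\right)$)
$H = -31773176208$ ($H = \left(6926 + 5 \cdot 245 \left(101 + 245\right)\right) \left(-73704 - 54\right) = \left(6926 + 5 \cdot 245 \cdot 346\right) \left(-73758\right) = \left(6926 + 423850\right) \left(-73758\right) = 430776 \left(-73758\right) = -31773176208$)
$- \frac{17276}{408110} + \frac{H}{211984} = - \frac{17276}{408110} - \frac{31773176208}{211984} = \left(-17276\right) \frac{1}{408110} - \frac{1985823513}{13249} = - \frac{8638}{204055} - \frac{1985823513}{13249} = - \frac{405217331390077}{2703524695}$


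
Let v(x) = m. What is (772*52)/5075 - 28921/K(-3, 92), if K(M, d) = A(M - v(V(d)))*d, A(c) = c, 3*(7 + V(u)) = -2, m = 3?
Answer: 168933563/2801400 ≈ 60.303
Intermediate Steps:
V(u) = -23/3 (V(u) = -7 + (⅓)*(-2) = -7 - ⅔ = -23/3)
v(x) = 3
K(M, d) = d*(-3 + M) (K(M, d) = (M - 1*3)*d = (M - 3)*d = (-3 + M)*d = d*(-3 + M))
(772*52)/5075 - 28921/K(-3, 92) = (772*52)/5075 - 28921*1/(92*(-3 - 3)) = 40144*(1/5075) - 28921/(92*(-6)) = 40144/5075 - 28921/(-552) = 40144/5075 - 28921*(-1/552) = 40144/5075 + 28921/552 = 168933563/2801400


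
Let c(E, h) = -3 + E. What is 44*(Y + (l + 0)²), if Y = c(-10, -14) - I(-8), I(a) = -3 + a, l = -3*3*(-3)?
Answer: 31988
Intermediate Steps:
l = 27 (l = -9*(-3) = 27)
Y = -2 (Y = (-3 - 10) - (-3 - 8) = -13 - 1*(-11) = -13 + 11 = -2)
44*(Y + (l + 0)²) = 44*(-2 + (27 + 0)²) = 44*(-2 + 27²) = 44*(-2 + 729) = 44*727 = 31988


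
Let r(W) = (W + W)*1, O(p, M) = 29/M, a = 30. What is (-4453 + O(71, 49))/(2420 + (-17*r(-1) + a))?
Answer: -54542/30429 ≈ -1.7924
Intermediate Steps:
r(W) = 2*W (r(W) = (2*W)*1 = 2*W)
(-4453 + O(71, 49))/(2420 + (-17*r(-1) + a)) = (-4453 + 29/49)/(2420 + (-34*(-1) + 30)) = (-4453 + 29*(1/49))/(2420 + (-17*(-2) + 30)) = (-4453 + 29/49)/(2420 + (34 + 30)) = -218168/(49*(2420 + 64)) = -218168/49/2484 = -218168/49*1/2484 = -54542/30429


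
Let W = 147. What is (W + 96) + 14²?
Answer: 439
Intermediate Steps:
(W + 96) + 14² = (147 + 96) + 14² = 243 + 196 = 439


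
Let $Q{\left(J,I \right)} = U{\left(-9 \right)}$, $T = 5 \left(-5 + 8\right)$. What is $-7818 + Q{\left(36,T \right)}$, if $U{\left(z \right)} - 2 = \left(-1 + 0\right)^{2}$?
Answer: $-7815$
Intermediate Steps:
$U{\left(z \right)} = 3$ ($U{\left(z \right)} = 2 + \left(-1 + 0\right)^{2} = 2 + \left(-1\right)^{2} = 2 + 1 = 3$)
$T = 15$ ($T = 5 \cdot 3 = 15$)
$Q{\left(J,I \right)} = 3$
$-7818 + Q{\left(36,T \right)} = -7818 + 3 = -7815$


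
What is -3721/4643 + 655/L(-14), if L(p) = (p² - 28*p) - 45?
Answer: 1020662/2521149 ≈ 0.40484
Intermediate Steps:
L(p) = -45 + p² - 28*p
-3721/4643 + 655/L(-14) = -3721/4643 + 655/(-45 + (-14)² - 28*(-14)) = -3721*1/4643 + 655/(-45 + 196 + 392) = -3721/4643 + 655/543 = 1020662/2521149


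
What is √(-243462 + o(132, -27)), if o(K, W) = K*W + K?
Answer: I*√246894 ≈ 496.88*I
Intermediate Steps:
o(K, W) = K + K*W
√(-243462 + o(132, -27)) = √(-243462 + 132*(1 - 27)) = √(-243462 + 132*(-26)) = √(-243462 - 3432) = √(-246894) = I*√246894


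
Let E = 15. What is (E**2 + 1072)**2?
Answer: 1682209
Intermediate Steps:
(E**2 + 1072)**2 = (15**2 + 1072)**2 = (225 + 1072)**2 = 1297**2 = 1682209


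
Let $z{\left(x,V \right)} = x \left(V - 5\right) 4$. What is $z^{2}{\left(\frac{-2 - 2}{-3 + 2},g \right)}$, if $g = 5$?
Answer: $0$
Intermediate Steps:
$z{\left(x,V \right)} = 4 x \left(-5 + V\right)$ ($z{\left(x,V \right)} = x \left(-5 + V\right) 4 = 4 x \left(-5 + V\right)$)
$z^{2}{\left(\frac{-2 - 2}{-3 + 2},g \right)} = \left(4 \frac{-2 - 2}{-3 + 2} \left(-5 + 5\right)\right)^{2} = \left(4 \left(- \frac{4}{-1}\right) 0\right)^{2} = \left(4 \left(\left(-4\right) \left(-1\right)\right) 0\right)^{2} = \left(4 \cdot 4 \cdot 0\right)^{2} = 0^{2} = 0$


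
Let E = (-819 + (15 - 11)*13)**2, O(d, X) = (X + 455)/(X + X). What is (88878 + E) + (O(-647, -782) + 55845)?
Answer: 1146431095/1564 ≈ 7.3301e+5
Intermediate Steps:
O(d, X) = (455 + X)/(2*X) (O(d, X) = (455 + X)/((2*X)) = (455 + X)*(1/(2*X)) = (455 + X)/(2*X))
E = 588289 (E = (-819 + 4*13)**2 = (-819 + 52)**2 = (-767)**2 = 588289)
(88878 + E) + (O(-647, -782) + 55845) = (88878 + 588289) + ((1/2)*(455 - 782)/(-782) + 55845) = 677167 + ((1/2)*(-1/782)*(-327) + 55845) = 677167 + (327/1564 + 55845) = 677167 + 87341907/1564 = 1146431095/1564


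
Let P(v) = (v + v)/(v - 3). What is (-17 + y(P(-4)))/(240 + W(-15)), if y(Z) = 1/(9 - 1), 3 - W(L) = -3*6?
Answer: -15/232 ≈ -0.064655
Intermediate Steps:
W(L) = 21 (W(L) = 3 - (-3)*6 = 3 - 1*(-18) = 3 + 18 = 21)
P(v) = 2*v/(-3 + v) (P(v) = (2*v)/(-3 + v) = 2*v/(-3 + v))
y(Z) = ⅛ (y(Z) = 1/8 = ⅛)
(-17 + y(P(-4)))/(240 + W(-15)) = (-17 + ⅛)/(240 + 21) = -135/8/261 = -135/8*1/261 = -15/232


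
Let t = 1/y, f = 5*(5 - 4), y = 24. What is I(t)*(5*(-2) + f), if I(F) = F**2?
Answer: -5/576 ≈ -0.0086806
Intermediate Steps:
f = 5 (f = 5*1 = 5)
t = 1/24 ≈ 0.041667
I(t)*(5*(-2) + f) = (1/24)**2*(5*(-2) + 5) = (-10 + 5)/576 = (1/576)*(-5) = -5/576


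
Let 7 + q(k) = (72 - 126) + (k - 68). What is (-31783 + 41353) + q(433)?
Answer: 9874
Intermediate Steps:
q(k) = -129 + k (q(k) = -7 + ((72 - 126) + (k - 68)) = -7 + (-54 + (-68 + k)) = -7 + (-122 + k) = -129 + k)
(-31783 + 41353) + q(433) = (-31783 + 41353) + (-129 + 433) = 9570 + 304 = 9874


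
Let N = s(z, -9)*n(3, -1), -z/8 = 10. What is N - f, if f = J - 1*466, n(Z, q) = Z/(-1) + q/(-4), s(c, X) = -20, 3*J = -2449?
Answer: 4012/3 ≈ 1337.3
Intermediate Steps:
z = -80 (z = -8*10 = -80)
J = -2449/3 (J = (⅓)*(-2449) = -2449/3 ≈ -816.33)
n(Z, q) = -Z - q/4 (n(Z, q) = Z*(-1) + q*(-¼) = -Z - q/4)
f = -3847/3 (f = -2449/3 - 1*466 = -2449/3 - 466 = -3847/3 ≈ -1282.3)
N = 55 (N = -20*(-1*3 - ¼*(-1)) = -20*(-3 + ¼) = -20*(-11/4) = 55)
N - f = 55 - 1*(-3847/3) = 55 + 3847/3 = 4012/3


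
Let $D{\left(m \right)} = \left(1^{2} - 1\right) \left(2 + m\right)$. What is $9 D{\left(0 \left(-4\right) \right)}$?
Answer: $0$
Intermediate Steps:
$D{\left(m \right)} = 0$ ($D{\left(m \right)} = \left(1 - 1\right) \left(2 + m\right) = 0 \left(2 + m\right) = 0$)
$9 D{\left(0 \left(-4\right) \right)} = 9 \cdot 0 = 0$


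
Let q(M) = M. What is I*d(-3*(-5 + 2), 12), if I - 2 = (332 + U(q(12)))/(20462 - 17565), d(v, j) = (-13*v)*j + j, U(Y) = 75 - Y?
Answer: -8615088/2897 ≈ -2973.8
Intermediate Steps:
d(v, j) = j - 13*j*v (d(v, j) = -13*j*v + j = j - 13*j*v)
I = 6189/2897 (I = 2 + (332 + (75 - 1*12))/(20462 - 17565) = 2 + (332 + (75 - 12))/2897 = 2 + (332 + 63)*(1/2897) = 2 + 395*(1/2897) = 2 + 395/2897 = 6189/2897 ≈ 2.1363)
I*d(-3*(-5 + 2), 12) = 6189*(12*(1 - (-39)*(-5 + 2)))/2897 = 6189*(12*(1 - (-39)*(-3)))/2897 = 6189*(12*(1 - 13*9))/2897 = 6189*(12*(1 - 117))/2897 = 6189*(12*(-116))/2897 = (6189/2897)*(-1392) = -8615088/2897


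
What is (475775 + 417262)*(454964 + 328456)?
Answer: 699623046540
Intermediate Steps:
(475775 + 417262)*(454964 + 328456) = 893037*783420 = 699623046540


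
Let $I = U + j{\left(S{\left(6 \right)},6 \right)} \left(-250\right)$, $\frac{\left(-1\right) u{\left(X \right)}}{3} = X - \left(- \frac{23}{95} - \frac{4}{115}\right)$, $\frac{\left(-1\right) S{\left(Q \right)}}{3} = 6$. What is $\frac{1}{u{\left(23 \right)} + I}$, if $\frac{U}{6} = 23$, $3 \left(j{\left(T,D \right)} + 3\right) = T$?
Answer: $\frac{437}{1013040} \approx 0.00043137$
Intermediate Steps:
$S{\left(Q \right)} = -18$ ($S{\left(Q \right)} = \left(-3\right) 6 = -18$)
$j{\left(T,D \right)} = -3 + \frac{T}{3}$
$U = 138$ ($U = 6 \cdot 23 = 138$)
$u{\left(X \right)} = - \frac{363}{437} - 3 X$ ($u{\left(X \right)} = - 3 \left(X - \left(- \frac{23}{95} - \frac{4}{115}\right)\right) = - 3 \left(X - - \frac{121}{437}\right) = - 3 \left(X + \left(\frac{4}{115} + \frac{23}{95}\right)\right) = - 3 \left(X + \frac{121}{437}\right) = - 3 \left(\frac{121}{437} + X\right) = - \frac{363}{437} - 3 X$)
$I = 2388$ ($I = 138 + \left(-3 + \frac{1}{3} \left(-18\right)\right) \left(-250\right) = 138 + \left(-3 - 6\right) \left(-250\right) = 138 - -2250 = 138 + 2250 = 2388$)
$\frac{1}{u{\left(23 \right)} + I} = \frac{1}{\left(- \frac{363}{437} - 69\right) + 2388} = \frac{1}{- \frac{30516}{437} + 2388} = \frac{1}{\frac{1013040}{437}} = \frac{437}{1013040}$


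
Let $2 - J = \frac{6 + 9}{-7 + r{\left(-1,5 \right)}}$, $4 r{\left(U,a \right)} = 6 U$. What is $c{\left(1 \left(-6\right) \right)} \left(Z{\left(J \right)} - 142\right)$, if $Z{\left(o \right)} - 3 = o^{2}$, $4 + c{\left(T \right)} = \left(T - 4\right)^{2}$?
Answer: $- \frac{3463200}{289} \approx -11983.0$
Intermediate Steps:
$r{\left(U,a \right)} = \frac{3 U}{2}$ ($r{\left(U,a \right)} = \frac{6 U}{4} = \frac{3 U}{2}$)
$c{\left(T \right)} = -4 + \left(-4 + T\right)^{2}$ ($c{\left(T \right)} = -4 + \left(T - 4\right)^{2} = -4 + \left(-4 + T\right)^{2}$)
$J = \frac{64}{17}$ ($J = 2 - \frac{6 + 9}{-7 + \frac{3}{2} \left(-1\right)} = 2 - \frac{15}{-7 - \frac{3}{2}} = 2 - \frac{15}{- \frac{17}{2}} = 2 - 15 \left(- \frac{2}{17}\right) = 2 - - \frac{30}{17} = 2 + \frac{30}{17} = \frac{64}{17} \approx 3.7647$)
$Z{\left(o \right)} = 3 + o^{2}$
$c{\left(1 \left(-6\right) \right)} \left(Z{\left(J \right)} - 142\right) = \left(-4 + \left(-4 + 1 \left(-6\right)\right)^{2}\right) \left(\left(3 + \left(\frac{64}{17}\right)^{2}\right) - 142\right) = \left(-4 + \left(-4 - 6\right)^{2}\right) \left(\left(3 + \frac{4096}{289}\right) - 142\right) = \left(-4 + \left(-10\right)^{2}\right) \left(\frac{4963}{289} - 142\right) = \left(-4 + 100\right) \left(- \frac{36075}{289}\right) = 96 \left(- \frac{36075}{289}\right) = - \frac{3463200}{289}$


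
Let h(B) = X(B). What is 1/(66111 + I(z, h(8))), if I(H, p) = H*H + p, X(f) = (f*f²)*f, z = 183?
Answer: 1/103696 ≈ 9.6436e-6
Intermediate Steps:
X(f) = f⁴ (X(f) = f³*f = f⁴)
h(B) = B⁴
I(H, p) = p + H² (I(H, p) = H² + p = p + H²)
1/(66111 + I(z, h(8))) = 1/(66111 + (8⁴ + 183²)) = 1/(66111 + (4096 + 33489)) = 1/(66111 + 37585) = 1/103696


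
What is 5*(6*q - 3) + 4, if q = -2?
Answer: -71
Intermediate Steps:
5*(6*q - 3) + 4 = 5*(6*(-2) - 3) + 4 = 5*(-12 - 3) + 4 = 5*(-15) + 4 = -75 + 4 = -71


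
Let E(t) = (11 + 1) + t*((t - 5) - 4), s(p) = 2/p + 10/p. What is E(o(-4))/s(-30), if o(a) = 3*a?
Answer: -660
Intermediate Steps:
s(p) = 12/p
E(t) = 12 + t*(-9 + t) (E(t) = 12 + t*((-5 + t) - 4) = 12 + t*(-9 + t))
E(o(-4))/s(-30) = (12 + (3*(-4))² - 27*(-4))/((12/(-30))) = (12 + (-12)² - 9*(-12))/((12*(-1/30))) = (12 + 144 + 108)/(-⅖) = 264*(-5/2) = -660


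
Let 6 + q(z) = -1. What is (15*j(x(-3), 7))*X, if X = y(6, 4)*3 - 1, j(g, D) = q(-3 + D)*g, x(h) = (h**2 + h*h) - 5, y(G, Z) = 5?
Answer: -19110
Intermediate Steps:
q(z) = -7 (q(z) = -6 - 1 = -7)
x(h) = -5 + 2*h**2 (x(h) = (h**2 + h**2) - 5 = 2*h**2 - 5 = -5 + 2*h**2)
j(g, D) = -7*g
X = 14 (X = 5*3 - 1 = 15 - 1 = 14)
(15*j(x(-3), 7))*X = (15*(-7*(-5 + 2*(-3)**2)))*14 = (15*(-7*(-5 + 2*9)))*14 = (15*(-7*(-5 + 18)))*14 = (15*(-7*13))*14 = (15*(-91))*14 = -1365*14 = -19110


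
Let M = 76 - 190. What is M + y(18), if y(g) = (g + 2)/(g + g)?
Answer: -1021/9 ≈ -113.44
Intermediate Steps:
y(g) = (2 + g)/(2*g) (y(g) = (2 + g)/((2*g)) = (2 + g)*(1/(2*g)) = (2 + g)/(2*g))
M = -114
M + y(18) = -114 + (1/2)*(2 + 18)/18 = -114 + (1/2)*(1/18)*20 = -114 + 5/9 = -1021/9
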